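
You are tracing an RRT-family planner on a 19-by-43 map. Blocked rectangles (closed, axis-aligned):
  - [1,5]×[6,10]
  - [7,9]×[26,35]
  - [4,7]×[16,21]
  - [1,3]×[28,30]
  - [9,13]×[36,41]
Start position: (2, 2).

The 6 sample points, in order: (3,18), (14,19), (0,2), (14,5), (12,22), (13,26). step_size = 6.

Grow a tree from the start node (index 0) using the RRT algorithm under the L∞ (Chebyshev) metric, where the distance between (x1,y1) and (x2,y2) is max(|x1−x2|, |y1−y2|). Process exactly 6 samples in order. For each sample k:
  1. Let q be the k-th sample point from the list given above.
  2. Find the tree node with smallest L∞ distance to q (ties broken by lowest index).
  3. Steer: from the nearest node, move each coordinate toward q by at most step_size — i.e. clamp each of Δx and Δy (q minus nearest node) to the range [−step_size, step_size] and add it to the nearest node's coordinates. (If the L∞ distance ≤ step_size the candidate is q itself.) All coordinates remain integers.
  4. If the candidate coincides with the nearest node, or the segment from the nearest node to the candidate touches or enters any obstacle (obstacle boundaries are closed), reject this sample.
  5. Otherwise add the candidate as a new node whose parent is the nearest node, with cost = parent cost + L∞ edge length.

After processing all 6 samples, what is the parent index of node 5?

1. q=(3,18) nearest=0 d=16 new=(3,8) → blocked by [1,5]×[6,10], reject
2. q=(14,19) nearest=0 d=17 new=(8,8) → add node 1 parent=0 cost=6
3. q=(0,2) nearest=0 d=2 new=(0,2) → add node 2 parent=0 cost=2
4. q=(14,5) nearest=1 d=6 new=(14,5) → add node 3 parent=1 cost=12
5. q=(12,22) nearest=1 d=14 new=(12,14) → add node 4 parent=1 cost=12
6. q=(13,26) nearest=4 d=12 new=(13,20) → add node 5 parent=4 cost=18

Parent of node 5: 4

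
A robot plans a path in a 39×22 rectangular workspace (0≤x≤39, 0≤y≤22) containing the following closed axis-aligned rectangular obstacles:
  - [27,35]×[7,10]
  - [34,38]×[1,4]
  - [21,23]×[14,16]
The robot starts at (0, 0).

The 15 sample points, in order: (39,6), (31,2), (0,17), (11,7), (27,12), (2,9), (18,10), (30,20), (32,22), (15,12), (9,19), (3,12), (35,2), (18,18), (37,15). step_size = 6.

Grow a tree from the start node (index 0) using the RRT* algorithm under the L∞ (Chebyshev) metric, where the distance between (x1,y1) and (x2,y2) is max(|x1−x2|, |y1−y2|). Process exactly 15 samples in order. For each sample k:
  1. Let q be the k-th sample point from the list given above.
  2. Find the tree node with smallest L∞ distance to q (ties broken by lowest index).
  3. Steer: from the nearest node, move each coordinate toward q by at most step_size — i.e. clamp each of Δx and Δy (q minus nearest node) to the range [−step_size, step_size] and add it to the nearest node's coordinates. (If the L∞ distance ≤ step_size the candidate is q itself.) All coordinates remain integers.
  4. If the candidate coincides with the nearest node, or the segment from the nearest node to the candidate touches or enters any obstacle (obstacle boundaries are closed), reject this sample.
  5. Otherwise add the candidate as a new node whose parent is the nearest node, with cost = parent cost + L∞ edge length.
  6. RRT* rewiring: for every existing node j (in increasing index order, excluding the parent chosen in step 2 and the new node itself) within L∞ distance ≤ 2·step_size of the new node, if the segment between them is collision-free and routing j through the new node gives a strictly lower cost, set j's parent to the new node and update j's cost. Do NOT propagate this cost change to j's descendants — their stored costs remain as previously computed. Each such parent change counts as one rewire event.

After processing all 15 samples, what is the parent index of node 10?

1. q=(39,6) nearest=0 d=39 new=(6,6) → add node 1 parent=0 cost=6
2. q=(31,2) nearest=1 d=25 new=(12,2) → add node 2 parent=1 cost=12
3. q=(0,17) nearest=1 d=11 new=(0,12) → add node 3 parent=1 cost=12
4. q=(11,7) nearest=1 d=5 new=(11,7) → add node 4 parent=1 cost=11
5. q=(27,12) nearest=2 d=15 new=(18,8) → add node 5 parent=2 cost=18
6. q=(2,9) nearest=3 d=3 new=(2,9) → add node 6 parent=3 cost=15
7. q=(18,10) nearest=5 d=2 new=(18,10) → add node 7 parent=5 cost=20
8. q=(30,20) nearest=5 d=12 new=(24,14) → add node 8 parent=5 cost=24
9. q=(32,22) nearest=8 d=8 new=(30,20) → add node 9 parent=8 cost=30
10. q=(15,12) nearest=7 d=3 new=(15,12) → add node 10 parent=7 cost=23
11. q=(9,19) nearest=10 d=7 new=(9,18) → add node 11 parent=10 cost=29
12. q=(3,12) nearest=3 d=3 new=(3,12) → add node 12 parent=3 cost=15; rewire 11→12 (21<29)
13. q=(35,2) nearest=8 d=12 new=(30,8) → blocked by [27,35]×[7,10], reject
14. q=(18,18) nearest=8 d=6 new=(18,18) → blocked by [21,23]×[14,16], reject
15. q=(37,15) nearest=9 d=7 new=(36,15) → add node 13 parent=9 cost=36

Parent of node 10: 7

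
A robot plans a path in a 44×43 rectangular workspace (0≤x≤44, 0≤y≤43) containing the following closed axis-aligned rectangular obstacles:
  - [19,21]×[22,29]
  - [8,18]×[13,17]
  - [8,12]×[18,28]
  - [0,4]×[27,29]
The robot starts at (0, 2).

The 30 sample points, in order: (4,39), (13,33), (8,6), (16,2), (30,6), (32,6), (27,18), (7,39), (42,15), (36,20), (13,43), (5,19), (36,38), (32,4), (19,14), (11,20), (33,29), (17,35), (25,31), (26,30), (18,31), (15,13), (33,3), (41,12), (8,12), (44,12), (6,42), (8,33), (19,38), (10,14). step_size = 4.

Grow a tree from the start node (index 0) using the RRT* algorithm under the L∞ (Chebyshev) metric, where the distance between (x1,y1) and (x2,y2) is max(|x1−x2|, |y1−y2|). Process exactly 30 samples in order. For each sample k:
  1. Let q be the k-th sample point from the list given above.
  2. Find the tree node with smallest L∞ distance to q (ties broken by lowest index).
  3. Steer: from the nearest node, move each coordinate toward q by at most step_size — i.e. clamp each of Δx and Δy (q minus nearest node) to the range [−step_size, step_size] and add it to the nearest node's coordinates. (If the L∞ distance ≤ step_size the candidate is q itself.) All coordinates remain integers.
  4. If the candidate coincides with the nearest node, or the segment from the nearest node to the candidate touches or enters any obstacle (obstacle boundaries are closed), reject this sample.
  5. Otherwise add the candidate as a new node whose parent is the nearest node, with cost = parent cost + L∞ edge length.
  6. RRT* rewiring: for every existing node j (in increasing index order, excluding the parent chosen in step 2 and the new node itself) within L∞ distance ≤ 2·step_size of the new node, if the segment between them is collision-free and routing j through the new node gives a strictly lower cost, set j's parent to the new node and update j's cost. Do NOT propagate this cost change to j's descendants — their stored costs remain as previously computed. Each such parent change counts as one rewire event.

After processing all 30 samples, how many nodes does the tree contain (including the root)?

Node count: 27

1. q=(4,39) nearest=0 d=37 new=(4,6) → add node 1 parent=0 cost=4
2. q=(13,33) nearest=1 d=27 new=(8,10) → add node 2 parent=1 cost=8
3. q=(8,6) nearest=1 d=4 new=(8,6) → add node 3 parent=1 cost=8
4. q=(16,2) nearest=2 d=8 new=(12,6) → add node 4 parent=2 cost=12
5. q=(30,6) nearest=4 d=18 new=(16,6) → add node 5 parent=4 cost=16
6. q=(32,6) nearest=5 d=16 new=(20,6) → add node 6 parent=5 cost=20
7. q=(27,18) nearest=5 d=12 new=(20,10) → add node 7 parent=5 cost=20
8. q=(7,39) nearest=2 d=29 new=(7,14) → add node 8 parent=2 cost=12
9. q=(42,15) nearest=6 d=22 new=(24,10) → add node 9 parent=6 cost=24
10. q=(36,20) nearest=9 d=12 new=(28,14) → add node 10 parent=9 cost=28
11. q=(13,43) nearest=8 d=29 new=(11,18) → blocked by [8,18]×[13,17], reject
12. q=(5,19) nearest=8 d=5 new=(5,18) → add node 11 parent=8 cost=16
13. q=(36,38) nearest=10 d=24 new=(32,18) → add node 12 parent=10 cost=32
14. q=(32,4) nearest=9 d=8 new=(28,6) → add node 13 parent=9 cost=28
15. q=(19,14) nearest=7 d=4 new=(19,14) → add node 14 parent=7 cost=24
16. q=(11,20) nearest=8 d=6 new=(11,18) → blocked by [8,18]×[13,17], reject
17. q=(33,29) nearest=12 d=11 new=(33,22) → add node 15 parent=12 cost=36
18. q=(17,35) nearest=15 d=16 new=(29,26) → add node 16 parent=15 cost=40
19. q=(25,31) nearest=16 d=5 new=(25,30) → add node 17 parent=16 cost=44
20. q=(26,30) nearest=17 d=1 new=(26,30) → add node 18 parent=17 cost=45
21. q=(18,31) nearest=17 d=7 new=(21,31) → add node 19 parent=17 cost=48
22. q=(15,13) nearest=14 d=4 new=(15,13) → blocked by [8,18]×[13,17], reject
23. q=(33,3) nearest=13 d=5 new=(32,3) → add node 20 parent=13 cost=32
24. q=(41,12) nearest=12 d=9 new=(36,14) → add node 21 parent=12 cost=36
25. q=(8,12) nearest=2 d=2 new=(8,12) → add node 22 parent=2 cost=10
26. q=(44,12) nearest=21 d=8 new=(40,12) → add node 23 parent=21 cost=40
27. q=(6,42) nearest=19 d=15 new=(17,35) → add node 24 parent=19 cost=52
28. q=(8,33) nearest=24 d=9 new=(13,33) → add node 25 parent=24 cost=56
29. q=(19,38) nearest=24 d=3 new=(19,38) → add node 26 parent=24 cost=55
30. q=(10,14) nearest=22 d=2 new=(10,14) → blocked by [8,18]×[13,17], reject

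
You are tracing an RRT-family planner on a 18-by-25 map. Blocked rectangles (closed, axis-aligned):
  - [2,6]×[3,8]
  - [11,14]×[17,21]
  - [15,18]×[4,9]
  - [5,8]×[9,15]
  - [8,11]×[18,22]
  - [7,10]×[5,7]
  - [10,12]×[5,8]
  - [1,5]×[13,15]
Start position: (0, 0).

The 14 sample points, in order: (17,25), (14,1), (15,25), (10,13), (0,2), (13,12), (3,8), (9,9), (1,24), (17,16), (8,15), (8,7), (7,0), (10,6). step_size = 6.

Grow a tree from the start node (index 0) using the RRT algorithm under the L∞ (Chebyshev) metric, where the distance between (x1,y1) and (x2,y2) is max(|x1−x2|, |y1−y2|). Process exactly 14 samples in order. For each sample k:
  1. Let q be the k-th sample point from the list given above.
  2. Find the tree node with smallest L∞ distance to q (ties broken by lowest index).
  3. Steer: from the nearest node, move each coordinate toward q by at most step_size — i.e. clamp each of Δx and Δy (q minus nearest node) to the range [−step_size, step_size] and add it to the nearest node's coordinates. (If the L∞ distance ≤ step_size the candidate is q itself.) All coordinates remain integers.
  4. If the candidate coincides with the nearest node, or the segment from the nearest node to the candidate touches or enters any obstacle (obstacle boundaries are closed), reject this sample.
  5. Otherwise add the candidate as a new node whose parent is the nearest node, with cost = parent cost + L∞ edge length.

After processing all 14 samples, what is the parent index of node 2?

1. q=(17,25) nearest=0 d=25 new=(6,6) → blocked by [2,6]×[3,8], reject
2. q=(14,1) nearest=0 d=14 new=(6,1) → add node 1 parent=0 cost=6
3. q=(15,25) nearest=1 d=24 new=(12,7) → blocked by [7,10]×[5,7], reject
4. q=(10,13) nearest=1 d=12 new=(10,7) → blocked by [7,10]×[5,7], reject
5. q=(0,2) nearest=0 d=2 new=(0,2) → add node 2 parent=0 cost=2
6. q=(13,12) nearest=1 d=11 new=(12,7) → blocked by [7,10]×[5,7], reject
7. q=(3,8) nearest=2 d=6 new=(3,8) → blocked by [2,6]×[3,8], reject
8. q=(9,9) nearest=1 d=8 new=(9,7) → blocked by [7,10]×[5,7], reject
9. q=(1,24) nearest=2 d=22 new=(1,8) → add node 3 parent=2 cost=8
10. q=(17,16) nearest=1 d=15 new=(12,7) → blocked by [7,10]×[5,7], reject
11. q=(8,15) nearest=3 d=7 new=(7,14) → blocked by [5,8]×[9,15], reject
12. q=(8,7) nearest=1 d=6 new=(8,7) → blocked by [7,10]×[5,7], reject
13. q=(7,0) nearest=1 d=1 new=(7,0) → add node 4 parent=1 cost=7
14. q=(10,6) nearest=1 d=5 new=(10,6) → blocked by [7,10]×[5,7], reject

Parent of node 2: 0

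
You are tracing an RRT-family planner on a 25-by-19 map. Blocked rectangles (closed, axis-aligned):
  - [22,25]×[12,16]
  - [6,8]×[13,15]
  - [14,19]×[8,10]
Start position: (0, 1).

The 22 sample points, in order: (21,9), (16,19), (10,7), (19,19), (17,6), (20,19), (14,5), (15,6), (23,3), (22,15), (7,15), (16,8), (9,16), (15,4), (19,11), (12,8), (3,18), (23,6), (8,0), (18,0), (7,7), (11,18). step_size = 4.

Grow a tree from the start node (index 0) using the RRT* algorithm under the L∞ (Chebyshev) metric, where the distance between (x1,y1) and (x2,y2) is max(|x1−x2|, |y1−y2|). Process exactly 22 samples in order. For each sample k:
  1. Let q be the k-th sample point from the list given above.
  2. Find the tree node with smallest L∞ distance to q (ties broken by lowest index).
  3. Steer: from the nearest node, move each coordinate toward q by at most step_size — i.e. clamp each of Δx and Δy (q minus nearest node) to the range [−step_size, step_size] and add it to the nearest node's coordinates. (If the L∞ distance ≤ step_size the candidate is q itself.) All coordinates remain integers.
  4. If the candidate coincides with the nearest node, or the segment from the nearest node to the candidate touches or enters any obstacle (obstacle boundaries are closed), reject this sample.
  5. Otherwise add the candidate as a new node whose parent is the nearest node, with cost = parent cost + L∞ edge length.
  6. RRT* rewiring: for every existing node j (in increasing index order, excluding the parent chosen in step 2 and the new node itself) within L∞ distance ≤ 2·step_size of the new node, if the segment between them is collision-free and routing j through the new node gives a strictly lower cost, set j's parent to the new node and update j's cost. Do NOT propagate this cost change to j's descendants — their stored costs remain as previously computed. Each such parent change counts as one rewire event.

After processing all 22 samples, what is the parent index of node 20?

Parent of node 20: 11

1. q=(21,9) nearest=0 d=21 new=(4,5) → add node 1 parent=0 cost=4
2. q=(16,19) nearest=1 d=14 new=(8,9) → add node 2 parent=1 cost=8
3. q=(10,7) nearest=2 d=2 new=(10,7) → add node 3 parent=2 cost=10
4. q=(19,19) nearest=2 d=11 new=(12,13) → add node 4 parent=2 cost=12
5. q=(17,6) nearest=3 d=7 new=(14,6) → add node 5 parent=3 cost=14
6. q=(20,19) nearest=4 d=8 new=(16,17) → add node 6 parent=4 cost=16
7. q=(14,5) nearest=5 d=1 new=(14,5) → add node 7 parent=5 cost=15
8. q=(15,6) nearest=5 d=1 new=(15,6) → add node 8 parent=5 cost=15
9. q=(23,3) nearest=8 d=8 new=(19,3) → add node 9 parent=8 cost=19
10. q=(22,15) nearest=6 d=6 new=(20,15) → add node 10 parent=6 cost=20
11. q=(7,15) nearest=4 d=5 new=(8,15) → blocked by [6,8]×[13,15], reject
12. q=(16,8) nearest=5 d=2 new=(16,8) → blocked by [14,19]×[8,10], reject
13. q=(9,16) nearest=4 d=3 new=(9,16) → add node 11 parent=4 cost=15
14. q=(15,4) nearest=7 d=1 new=(15,4) → add node 12 parent=7 cost=16
15. q=(19,11) nearest=10 d=4 new=(19,11) → add node 13 parent=10 cost=24
16. q=(12,8) nearest=3 d=2 new=(12,8) → add node 14 parent=3 cost=12
17. q=(3,18) nearest=11 d=6 new=(5,18) → add node 15 parent=11 cost=19
18. q=(23,6) nearest=9 d=4 new=(23,6) → add node 16 parent=9 cost=23
19. q=(8,0) nearest=1 d=5 new=(8,1) → add node 17 parent=1 cost=8; rewire 7→17 (14<15); rewire 12→17 (15<16)
20. q=(18,0) nearest=9 d=3 new=(18,0) → add node 18 parent=9 cost=22
21. q=(7,7) nearest=2 d=2 new=(7,7) → add node 19 parent=2 cost=10
22. q=(11,18) nearest=11 d=2 new=(11,18) → add node 20 parent=11 cost=17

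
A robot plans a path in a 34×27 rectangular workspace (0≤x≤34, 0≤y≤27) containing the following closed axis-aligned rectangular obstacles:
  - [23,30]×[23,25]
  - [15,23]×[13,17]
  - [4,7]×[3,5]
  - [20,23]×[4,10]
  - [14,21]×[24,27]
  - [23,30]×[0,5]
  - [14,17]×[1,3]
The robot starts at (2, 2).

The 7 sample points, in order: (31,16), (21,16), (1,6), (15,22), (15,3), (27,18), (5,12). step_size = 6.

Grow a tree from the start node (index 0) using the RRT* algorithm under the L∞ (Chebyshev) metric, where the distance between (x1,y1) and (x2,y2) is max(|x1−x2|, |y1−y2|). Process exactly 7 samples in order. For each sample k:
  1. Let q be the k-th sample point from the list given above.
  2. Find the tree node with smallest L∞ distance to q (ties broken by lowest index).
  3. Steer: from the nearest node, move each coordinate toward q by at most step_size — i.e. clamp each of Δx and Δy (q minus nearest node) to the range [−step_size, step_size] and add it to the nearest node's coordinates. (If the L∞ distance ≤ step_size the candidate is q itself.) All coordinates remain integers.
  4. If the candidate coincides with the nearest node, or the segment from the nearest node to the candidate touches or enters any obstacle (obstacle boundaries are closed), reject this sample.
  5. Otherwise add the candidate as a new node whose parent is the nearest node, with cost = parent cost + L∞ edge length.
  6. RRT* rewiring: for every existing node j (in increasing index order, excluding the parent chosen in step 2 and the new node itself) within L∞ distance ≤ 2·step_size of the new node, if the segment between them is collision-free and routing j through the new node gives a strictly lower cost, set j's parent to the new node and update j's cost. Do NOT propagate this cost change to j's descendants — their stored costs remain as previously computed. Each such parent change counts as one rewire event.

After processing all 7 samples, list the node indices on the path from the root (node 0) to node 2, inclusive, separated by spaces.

Path: 0 1 2

1. q=(31,16) nearest=0 d=29 new=(8,8) → blocked by [4,7]×[3,5], reject
2. q=(21,16) nearest=0 d=19 new=(8,8) → blocked by [4,7]×[3,5], reject
3. q=(1,6) nearest=0 d=4 new=(1,6) → add node 1 parent=0 cost=4
4. q=(15,22) nearest=1 d=16 new=(7,12) → add node 2 parent=1 cost=10
5. q=(15,3) nearest=2 d=9 new=(13,6) → add node 3 parent=2 cost=16
6. q=(27,18) nearest=3 d=14 new=(19,12) → add node 4 parent=3 cost=22
7. q=(5,12) nearest=2 d=2 new=(5,12) → add node 5 parent=2 cost=12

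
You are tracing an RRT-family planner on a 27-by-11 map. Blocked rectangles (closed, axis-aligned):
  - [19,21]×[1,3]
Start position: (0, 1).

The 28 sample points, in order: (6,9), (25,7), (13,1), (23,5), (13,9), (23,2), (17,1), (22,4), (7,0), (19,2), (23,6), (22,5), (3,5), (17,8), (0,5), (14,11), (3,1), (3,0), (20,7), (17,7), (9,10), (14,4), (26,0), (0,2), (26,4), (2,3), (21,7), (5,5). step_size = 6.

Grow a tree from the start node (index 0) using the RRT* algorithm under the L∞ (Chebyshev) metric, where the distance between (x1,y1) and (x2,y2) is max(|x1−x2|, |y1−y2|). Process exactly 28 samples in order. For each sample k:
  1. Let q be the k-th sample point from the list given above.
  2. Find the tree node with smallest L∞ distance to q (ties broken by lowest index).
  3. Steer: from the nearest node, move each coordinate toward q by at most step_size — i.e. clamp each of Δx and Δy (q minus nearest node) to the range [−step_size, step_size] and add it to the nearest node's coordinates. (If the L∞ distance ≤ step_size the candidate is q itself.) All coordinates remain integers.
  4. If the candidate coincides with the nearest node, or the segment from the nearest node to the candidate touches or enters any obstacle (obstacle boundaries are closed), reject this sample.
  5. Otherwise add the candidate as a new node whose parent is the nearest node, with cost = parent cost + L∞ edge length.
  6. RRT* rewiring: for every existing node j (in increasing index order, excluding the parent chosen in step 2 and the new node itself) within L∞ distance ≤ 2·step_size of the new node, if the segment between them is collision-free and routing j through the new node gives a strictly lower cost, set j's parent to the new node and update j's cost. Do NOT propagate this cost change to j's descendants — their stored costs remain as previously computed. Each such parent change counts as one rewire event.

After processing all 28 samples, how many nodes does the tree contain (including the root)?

Node count: 28

1. q=(6,9) nearest=0 d=8 new=(6,7) → add node 1 parent=0 cost=6
2. q=(25,7) nearest=1 d=19 new=(12,7) → add node 2 parent=1 cost=12
3. q=(13,1) nearest=2 d=6 new=(13,1) → add node 3 parent=2 cost=18
4. q=(23,5) nearest=3 d=10 new=(19,5) → add node 4 parent=3 cost=24
5. q=(13,9) nearest=2 d=2 new=(13,9) → add node 5 parent=2 cost=14; rewire 4→5 (20<24)
6. q=(23,2) nearest=4 d=4 new=(23,2) → add node 6 parent=4 cost=24
7. q=(17,1) nearest=3 d=4 new=(17,1) → add node 7 parent=3 cost=22
8. q=(22,4) nearest=6 d=2 new=(22,4) → add node 8 parent=6 cost=26
9. q=(7,0) nearest=3 d=6 new=(7,0) → add node 9 parent=3 cost=24
10. q=(19,2) nearest=7 d=2 new=(19,2) → blocked by [19,21]×[1,3], reject
11. q=(23,6) nearest=8 d=2 new=(23,6) → add node 10 parent=8 cost=28
12. q=(22,5) nearest=8 d=1 new=(22,5) → add node 11 parent=8 cost=27
13. q=(3,5) nearest=1 d=3 new=(3,5) → add node 12 parent=1 cost=9; rewire 9→12 (14<24)
14. q=(17,8) nearest=4 d=3 new=(17,8) → add node 13 parent=4 cost=23
15. q=(0,5) nearest=12 d=3 new=(0,5) → add node 14 parent=12 cost=12
16. q=(14,11) nearest=5 d=2 new=(14,11) → add node 15 parent=5 cost=16; rewire 8→15 (24<26); rewire 10→15 (25<28); rewire 11→15 (24<27); rewire 13→15 (19<23)
17. q=(3,1) nearest=0 d=3 new=(3,1) → add node 16 parent=0 cost=3; rewire 3→16 (13<18); rewire 5→16 (13<14); rewire 9→16 (7<14); rewire 12→16 (7<9); rewire 14→16 (7<12); rewire 15→16 (14<16)
18. q=(3,0) nearest=16 d=1 new=(3,0) → add node 17 parent=16 cost=4
19. q=(20,7) nearest=4 d=2 new=(20,7) → add node 18 parent=4 cost=22
20. q=(17,7) nearest=13 d=1 new=(17,7) → add node 19 parent=13 cost=20
21. q=(9,10) nearest=1 d=3 new=(9,10) → add node 20 parent=1 cost=9; rewire 4→20 (19<20); rewire 7→20 (18<22); rewire 13→20 (17<19); rewire 18→20 (20<22); rewire 19→20 (17<20)
22. q=(14,4) nearest=2 d=3 new=(14,4) → add node 21 parent=2 cost=15; rewire 8→21 (23<24); rewire 10→21 (24<25); rewire 11→21 (23<24)
23. q=(26,0) nearest=6 d=3 new=(26,0) → add node 22 parent=6 cost=27
24. q=(0,2) nearest=0 d=1 new=(0,2) → add node 23 parent=0 cost=1; rewire 12→23 (4<7); rewire 14→23 (4<7)
25. q=(26,4) nearest=6 d=3 new=(26,4) → add node 24 parent=6 cost=27
26. q=(2,3) nearest=0 d=2 new=(2,3) → add node 25 parent=0 cost=2; rewire 21→25 (14<15)
27. q=(21,7) nearest=18 d=1 new=(21,7) → add node 26 parent=18 cost=21; rewire 10→26 (23<24); rewire 24→26 (26<27)
28. q=(5,5) nearest=1 d=2 new=(5,5) → add node 27 parent=1 cost=8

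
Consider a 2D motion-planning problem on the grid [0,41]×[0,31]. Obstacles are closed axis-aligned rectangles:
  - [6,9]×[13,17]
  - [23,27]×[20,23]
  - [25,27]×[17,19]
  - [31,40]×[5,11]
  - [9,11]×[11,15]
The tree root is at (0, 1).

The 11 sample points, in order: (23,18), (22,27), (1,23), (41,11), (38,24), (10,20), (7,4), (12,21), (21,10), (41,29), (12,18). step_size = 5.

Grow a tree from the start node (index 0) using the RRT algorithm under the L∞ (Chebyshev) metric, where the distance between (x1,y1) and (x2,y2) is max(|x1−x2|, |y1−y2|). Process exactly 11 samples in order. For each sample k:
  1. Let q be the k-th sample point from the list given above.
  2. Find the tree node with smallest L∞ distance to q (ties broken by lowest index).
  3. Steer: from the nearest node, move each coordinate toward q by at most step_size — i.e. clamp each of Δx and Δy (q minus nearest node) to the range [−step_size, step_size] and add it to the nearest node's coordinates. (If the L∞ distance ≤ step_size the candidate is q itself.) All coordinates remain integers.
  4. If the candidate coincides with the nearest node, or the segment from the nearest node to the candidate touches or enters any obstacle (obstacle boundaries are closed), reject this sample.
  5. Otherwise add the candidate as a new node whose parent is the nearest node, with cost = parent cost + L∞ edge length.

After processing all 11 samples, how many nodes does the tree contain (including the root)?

Node count: 7

1. q=(23,18) nearest=0 d=23 new=(5,6) → add node 1 parent=0 cost=5
2. q=(22,27) nearest=1 d=21 new=(10,11) → blocked by [9,11]×[11,15], reject
3. q=(1,23) nearest=1 d=17 new=(1,11) → add node 2 parent=1 cost=10
4. q=(41,11) nearest=1 d=36 new=(10,11) → blocked by [9,11]×[11,15], reject
5. q=(38,24) nearest=1 d=33 new=(10,11) → blocked by [9,11]×[11,15], reject
6. q=(10,20) nearest=2 d=9 new=(6,16) → blocked by [6,9]×[13,17], reject
7. q=(7,4) nearest=1 d=2 new=(7,4) → add node 3 parent=1 cost=7
8. q=(12,21) nearest=2 d=11 new=(6,16) → blocked by [6,9]×[13,17], reject
9. q=(21,10) nearest=3 d=14 new=(12,9) → add node 4 parent=3 cost=12
10. q=(41,29) nearest=4 d=29 new=(17,14) → add node 5 parent=4 cost=17
11. q=(12,18) nearest=5 d=5 new=(12,18) → add node 6 parent=5 cost=22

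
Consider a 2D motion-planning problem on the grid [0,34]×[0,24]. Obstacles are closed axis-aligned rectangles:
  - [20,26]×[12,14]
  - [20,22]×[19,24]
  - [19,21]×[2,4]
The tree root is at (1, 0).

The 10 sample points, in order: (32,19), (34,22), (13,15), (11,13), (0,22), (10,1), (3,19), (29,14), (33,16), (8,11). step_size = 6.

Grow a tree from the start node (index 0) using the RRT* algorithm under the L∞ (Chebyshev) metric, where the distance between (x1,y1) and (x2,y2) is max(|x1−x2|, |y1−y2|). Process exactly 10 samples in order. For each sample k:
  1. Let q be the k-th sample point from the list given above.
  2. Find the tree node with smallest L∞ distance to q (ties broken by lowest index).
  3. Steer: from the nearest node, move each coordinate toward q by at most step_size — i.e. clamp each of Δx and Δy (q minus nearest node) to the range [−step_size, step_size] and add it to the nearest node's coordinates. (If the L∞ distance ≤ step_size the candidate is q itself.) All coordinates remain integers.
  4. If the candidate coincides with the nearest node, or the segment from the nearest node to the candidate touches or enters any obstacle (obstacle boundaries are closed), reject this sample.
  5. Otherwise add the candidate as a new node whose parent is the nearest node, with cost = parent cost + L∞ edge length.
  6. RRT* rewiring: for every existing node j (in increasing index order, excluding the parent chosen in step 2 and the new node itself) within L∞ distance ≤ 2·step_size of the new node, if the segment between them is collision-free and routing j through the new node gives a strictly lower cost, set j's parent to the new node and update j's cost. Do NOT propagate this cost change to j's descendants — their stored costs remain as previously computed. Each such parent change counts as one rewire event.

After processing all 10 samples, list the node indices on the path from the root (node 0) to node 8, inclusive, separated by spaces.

1. q=(32,19) nearest=0 d=31 new=(7,6) → add node 1 parent=0 cost=6
2. q=(34,22) nearest=1 d=27 new=(13,12) → add node 2 parent=1 cost=12
3. q=(13,15) nearest=2 d=3 new=(13,15) → add node 3 parent=2 cost=15
4. q=(11,13) nearest=2 d=2 new=(11,13) → add node 4 parent=2 cost=14
5. q=(0,22) nearest=4 d=11 new=(5,19) → add node 5 parent=4 cost=20
6. q=(10,1) nearest=1 d=5 new=(10,1) → add node 6 parent=1 cost=11
7. q=(3,19) nearest=5 d=2 new=(3,19) → add node 7 parent=5 cost=22
8. q=(29,14) nearest=2 d=16 new=(19,14) → add node 8 parent=2 cost=18
9. q=(33,16) nearest=8 d=14 new=(25,16) → add node 9 parent=8 cost=24
10. q=(8,11) nearest=4 d=3 new=(8,11) → add node 10 parent=4 cost=17

Path: 0 1 2 8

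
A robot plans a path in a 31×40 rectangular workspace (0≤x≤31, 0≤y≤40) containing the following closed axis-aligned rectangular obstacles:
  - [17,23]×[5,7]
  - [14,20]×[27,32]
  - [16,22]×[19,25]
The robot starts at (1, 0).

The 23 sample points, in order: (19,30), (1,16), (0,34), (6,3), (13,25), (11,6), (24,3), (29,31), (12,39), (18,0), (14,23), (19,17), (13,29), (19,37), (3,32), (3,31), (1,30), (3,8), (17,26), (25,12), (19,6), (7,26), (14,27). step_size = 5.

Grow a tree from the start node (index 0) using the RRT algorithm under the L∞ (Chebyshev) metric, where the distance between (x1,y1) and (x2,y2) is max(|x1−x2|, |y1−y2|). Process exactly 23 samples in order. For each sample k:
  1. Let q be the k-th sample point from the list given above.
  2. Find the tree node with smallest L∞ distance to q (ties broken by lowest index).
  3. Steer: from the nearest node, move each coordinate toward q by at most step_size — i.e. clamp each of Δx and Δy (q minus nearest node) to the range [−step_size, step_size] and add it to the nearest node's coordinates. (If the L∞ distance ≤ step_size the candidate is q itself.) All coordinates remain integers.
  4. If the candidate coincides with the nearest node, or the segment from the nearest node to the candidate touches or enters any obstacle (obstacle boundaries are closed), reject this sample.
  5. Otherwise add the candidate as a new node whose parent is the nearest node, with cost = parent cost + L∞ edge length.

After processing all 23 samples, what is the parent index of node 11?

Parent of node 11: 8

1. q=(19,30) nearest=0 d=30 new=(6,5) → add node 1 parent=0 cost=5
2. q=(1,16) nearest=1 d=11 new=(1,10) → add node 2 parent=1 cost=10
3. q=(0,34) nearest=2 d=24 new=(0,15) → add node 3 parent=2 cost=15
4. q=(6,3) nearest=1 d=2 new=(6,3) → add node 4 parent=1 cost=7
5. q=(13,25) nearest=3 d=13 new=(5,20) → add node 5 parent=3 cost=20
6. q=(11,6) nearest=1 d=5 new=(11,6) → add node 6 parent=1 cost=10
7. q=(24,3) nearest=6 d=13 new=(16,3) → add node 7 parent=6 cost=15
8. q=(29,31) nearest=5 d=24 new=(10,25) → add node 8 parent=5 cost=25
9. q=(12,39) nearest=8 d=14 new=(12,30) → add node 9 parent=8 cost=30
10. q=(18,0) nearest=7 d=3 new=(18,0) → add node 10 parent=7 cost=18
11. q=(14,23) nearest=8 d=4 new=(14,23) → add node 11 parent=8 cost=29
12. q=(19,17) nearest=11 d=6 new=(19,18) → blocked by [16,22]×[19,25], reject
13. q=(13,29) nearest=9 d=1 new=(13,29) → add node 12 parent=9 cost=31
14. q=(19,37) nearest=9 d=7 new=(17,35) → blocked by [14,20]×[27,32], reject
15. q=(3,32) nearest=8 d=7 new=(5,30) → add node 13 parent=8 cost=30
16. q=(3,31) nearest=13 d=2 new=(3,31) → add node 14 parent=13 cost=32
17. q=(1,30) nearest=14 d=2 new=(1,30) → add node 15 parent=14 cost=34
18. q=(3,8) nearest=2 d=2 new=(3,8) → add node 16 parent=2 cost=12
19. q=(17,26) nearest=11 d=3 new=(17,26) → blocked by [16,22]×[19,25], reject
20. q=(25,12) nearest=7 d=9 new=(21,8) → blocked by [17,23]×[5,7], reject
21. q=(19,6) nearest=7 d=3 new=(19,6) → blocked by [17,23]×[5,7], reject
22. q=(7,26) nearest=8 d=3 new=(7,26) → add node 17 parent=8 cost=28
23. q=(14,27) nearest=12 d=2 new=(14,27) → blocked by [14,20]×[27,32], reject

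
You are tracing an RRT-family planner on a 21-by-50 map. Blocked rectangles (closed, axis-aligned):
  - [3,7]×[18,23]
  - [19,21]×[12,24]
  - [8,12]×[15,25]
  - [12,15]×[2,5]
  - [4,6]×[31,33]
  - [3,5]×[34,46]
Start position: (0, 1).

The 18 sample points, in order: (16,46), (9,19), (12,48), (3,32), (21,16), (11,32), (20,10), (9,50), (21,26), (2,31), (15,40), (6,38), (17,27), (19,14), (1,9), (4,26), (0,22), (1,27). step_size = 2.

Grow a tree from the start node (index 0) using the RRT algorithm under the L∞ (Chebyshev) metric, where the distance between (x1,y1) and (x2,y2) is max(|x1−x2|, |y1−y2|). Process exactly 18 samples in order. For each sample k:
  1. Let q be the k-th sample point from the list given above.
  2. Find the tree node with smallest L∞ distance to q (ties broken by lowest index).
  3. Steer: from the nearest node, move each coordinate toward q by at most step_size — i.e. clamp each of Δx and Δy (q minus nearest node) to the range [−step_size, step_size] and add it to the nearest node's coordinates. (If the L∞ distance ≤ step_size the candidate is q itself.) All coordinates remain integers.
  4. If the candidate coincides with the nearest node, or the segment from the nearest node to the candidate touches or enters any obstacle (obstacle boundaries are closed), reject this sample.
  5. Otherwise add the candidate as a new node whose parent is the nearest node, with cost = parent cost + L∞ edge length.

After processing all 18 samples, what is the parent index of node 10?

1. q=(16,46) nearest=0 d=45 new=(2,3) → add node 1 parent=0 cost=2
2. q=(9,19) nearest=1 d=16 new=(4,5) → add node 2 parent=1 cost=4
3. q=(12,48) nearest=2 d=43 new=(6,7) → add node 3 parent=2 cost=6
4. q=(3,32) nearest=3 d=25 new=(4,9) → add node 4 parent=3 cost=8
5. q=(21,16) nearest=3 d=15 new=(8,9) → add node 5 parent=3 cost=8
6. q=(11,32) nearest=4 d=23 new=(6,11) → add node 6 parent=4 cost=10
7. q=(20,10) nearest=5 d=12 new=(10,10) → add node 7 parent=5 cost=10
8. q=(9,50) nearest=6 d=39 new=(8,13) → add node 8 parent=6 cost=12
9. q=(21,26) nearest=8 d=13 new=(10,15) → blocked by [8,12]×[15,25], reject
10. q=(2,31) nearest=8 d=18 new=(6,15) → add node 9 parent=8 cost=14
11. q=(15,40) nearest=9 d=25 new=(8,17) → blocked by [8,12]×[15,25], reject
12. q=(6,38) nearest=9 d=23 new=(6,17) → add node 10 parent=9 cost=16
13. q=(17,27) nearest=10 d=11 new=(8,19) → blocked by [3,7]×[18,23], reject
14. q=(19,14) nearest=7 d=9 new=(12,12) → add node 11 parent=7 cost=12
15. q=(1,9) nearest=4 d=3 new=(2,9) → add node 12 parent=4 cost=10
16. q=(4,26) nearest=10 d=9 new=(4,19) → blocked by [3,7]×[18,23], reject
17. q=(0,22) nearest=10 d=6 new=(4,19) → blocked by [3,7]×[18,23], reject
18. q=(1,27) nearest=10 d=10 new=(4,19) → blocked by [3,7]×[18,23], reject

Parent of node 10: 9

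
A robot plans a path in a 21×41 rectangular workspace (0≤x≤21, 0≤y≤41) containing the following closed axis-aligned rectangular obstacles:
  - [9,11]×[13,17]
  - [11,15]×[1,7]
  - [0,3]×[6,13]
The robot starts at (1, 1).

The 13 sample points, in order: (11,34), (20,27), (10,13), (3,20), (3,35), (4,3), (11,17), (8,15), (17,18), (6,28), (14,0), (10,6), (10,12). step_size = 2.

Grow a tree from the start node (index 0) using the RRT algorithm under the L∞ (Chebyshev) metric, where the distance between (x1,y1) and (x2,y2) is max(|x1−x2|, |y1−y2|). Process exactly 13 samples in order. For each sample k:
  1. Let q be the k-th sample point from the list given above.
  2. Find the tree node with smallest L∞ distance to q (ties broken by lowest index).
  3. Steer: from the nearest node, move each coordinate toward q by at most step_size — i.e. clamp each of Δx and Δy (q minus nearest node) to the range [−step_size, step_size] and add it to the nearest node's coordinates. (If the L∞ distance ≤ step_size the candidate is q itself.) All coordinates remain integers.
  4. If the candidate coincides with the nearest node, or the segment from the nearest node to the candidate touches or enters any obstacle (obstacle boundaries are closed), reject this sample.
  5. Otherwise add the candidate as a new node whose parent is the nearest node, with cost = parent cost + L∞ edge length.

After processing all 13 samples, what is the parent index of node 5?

Parent of node 5: 1

1. q=(11,34) nearest=0 d=33 new=(3,3) → add node 1 parent=0 cost=2
2. q=(20,27) nearest=1 d=24 new=(5,5) → add node 2 parent=1 cost=4
3. q=(10,13) nearest=2 d=8 new=(7,7) → add node 3 parent=2 cost=6
4. q=(3,20) nearest=3 d=13 new=(5,9) → add node 4 parent=3 cost=8
5. q=(3,35) nearest=4 d=26 new=(3,11) → blocked by [0,3]×[6,13], reject
6. q=(4,3) nearest=1 d=1 new=(4,3) → add node 5 parent=1 cost=3
7. q=(11,17) nearest=4 d=8 new=(7,11) → add node 6 parent=4 cost=10
8. q=(8,15) nearest=6 d=4 new=(8,13) → add node 7 parent=6 cost=12
9. q=(17,18) nearest=7 d=9 new=(10,15) → blocked by [9,11]×[13,17], reject
10. q=(6,28) nearest=7 d=15 new=(6,15) → add node 8 parent=7 cost=14
11. q=(14,0) nearest=3 d=7 new=(9,5) → add node 9 parent=3 cost=8
12. q=(10,6) nearest=9 d=1 new=(10,6) → add node 10 parent=9 cost=9
13. q=(10,12) nearest=7 d=2 new=(10,12) → add node 11 parent=7 cost=14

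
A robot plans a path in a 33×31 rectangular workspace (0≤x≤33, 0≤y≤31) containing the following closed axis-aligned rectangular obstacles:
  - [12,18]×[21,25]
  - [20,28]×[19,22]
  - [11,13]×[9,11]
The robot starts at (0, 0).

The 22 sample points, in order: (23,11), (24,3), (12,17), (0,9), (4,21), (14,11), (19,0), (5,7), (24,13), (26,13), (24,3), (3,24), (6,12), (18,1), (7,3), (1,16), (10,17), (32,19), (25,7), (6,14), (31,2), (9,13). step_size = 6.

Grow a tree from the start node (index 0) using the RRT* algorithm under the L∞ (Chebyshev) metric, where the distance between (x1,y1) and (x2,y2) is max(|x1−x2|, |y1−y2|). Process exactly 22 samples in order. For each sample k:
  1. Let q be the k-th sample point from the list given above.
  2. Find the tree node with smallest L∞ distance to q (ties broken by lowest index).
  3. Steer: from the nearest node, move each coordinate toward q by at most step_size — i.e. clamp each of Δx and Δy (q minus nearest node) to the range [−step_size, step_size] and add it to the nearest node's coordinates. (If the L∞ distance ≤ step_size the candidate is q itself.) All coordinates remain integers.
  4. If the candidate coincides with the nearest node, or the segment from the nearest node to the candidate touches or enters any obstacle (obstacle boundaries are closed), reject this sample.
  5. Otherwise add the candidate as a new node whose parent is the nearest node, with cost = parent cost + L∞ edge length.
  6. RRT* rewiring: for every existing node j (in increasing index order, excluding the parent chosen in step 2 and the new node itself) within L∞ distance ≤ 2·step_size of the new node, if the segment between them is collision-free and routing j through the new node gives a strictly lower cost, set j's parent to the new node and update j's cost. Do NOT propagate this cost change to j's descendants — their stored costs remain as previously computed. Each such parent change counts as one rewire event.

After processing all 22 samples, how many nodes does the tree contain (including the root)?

1. q=(23,11) nearest=0 d=23 new=(6,6) → add node 1 parent=0 cost=6
2. q=(24,3) nearest=1 d=18 new=(12,3) → add node 2 parent=1 cost=12
3. q=(12,17) nearest=1 d=11 new=(12,12) → blocked by [11,13]×[9,11], reject
4. q=(0,9) nearest=1 d=6 new=(0,9) → add node 3 parent=1 cost=12
5. q=(4,21) nearest=3 d=12 new=(4,15) → add node 4 parent=3 cost=18
6. q=(14,11) nearest=1 d=8 new=(12,11) → blocked by [11,13]×[9,11], reject
7. q=(19,0) nearest=2 d=7 new=(18,0) → add node 5 parent=2 cost=18
8. q=(5,7) nearest=1 d=1 new=(5,7) → add node 6 parent=1 cost=7; rewire 4→6 (15<18)
9. q=(24,13) nearest=2 d=12 new=(18,9) → add node 7 parent=2 cost=18
10. q=(26,13) nearest=7 d=8 new=(24,13) → add node 8 parent=7 cost=24
11. q=(24,3) nearest=5 d=6 new=(24,3) → add node 9 parent=5 cost=24
12. q=(3,24) nearest=4 d=9 new=(3,21) → add node 10 parent=4 cost=21
13. q=(6,12) nearest=4 d=3 new=(6,12) → add node 11 parent=4 cost=18
14. q=(18,1) nearest=5 d=1 new=(18,1) → add node 12 parent=5 cost=19
15. q=(7,3) nearest=1 d=3 new=(7,3) → add node 13 parent=1 cost=9
16. q=(1,16) nearest=4 d=3 new=(1,16) → add node 14 parent=4 cost=18
17. q=(10,17) nearest=11 d=5 new=(10,17) → add node 15 parent=11 cost=23
18. q=(32,19) nearest=8 d=8 new=(30,19) → add node 16 parent=8 cost=30
19. q=(25,7) nearest=9 d=4 new=(25,7) → add node 17 parent=9 cost=28
20. q=(6,14) nearest=4 d=2 new=(6,14) → add node 18 parent=4 cost=17; rewire 15→18 (21<23)
21. q=(31,2) nearest=17 d=6 new=(31,2) → add node 19 parent=17 cost=34
22. q=(9,13) nearest=11 d=3 new=(9,13) → add node 20 parent=11 cost=21

Node count: 21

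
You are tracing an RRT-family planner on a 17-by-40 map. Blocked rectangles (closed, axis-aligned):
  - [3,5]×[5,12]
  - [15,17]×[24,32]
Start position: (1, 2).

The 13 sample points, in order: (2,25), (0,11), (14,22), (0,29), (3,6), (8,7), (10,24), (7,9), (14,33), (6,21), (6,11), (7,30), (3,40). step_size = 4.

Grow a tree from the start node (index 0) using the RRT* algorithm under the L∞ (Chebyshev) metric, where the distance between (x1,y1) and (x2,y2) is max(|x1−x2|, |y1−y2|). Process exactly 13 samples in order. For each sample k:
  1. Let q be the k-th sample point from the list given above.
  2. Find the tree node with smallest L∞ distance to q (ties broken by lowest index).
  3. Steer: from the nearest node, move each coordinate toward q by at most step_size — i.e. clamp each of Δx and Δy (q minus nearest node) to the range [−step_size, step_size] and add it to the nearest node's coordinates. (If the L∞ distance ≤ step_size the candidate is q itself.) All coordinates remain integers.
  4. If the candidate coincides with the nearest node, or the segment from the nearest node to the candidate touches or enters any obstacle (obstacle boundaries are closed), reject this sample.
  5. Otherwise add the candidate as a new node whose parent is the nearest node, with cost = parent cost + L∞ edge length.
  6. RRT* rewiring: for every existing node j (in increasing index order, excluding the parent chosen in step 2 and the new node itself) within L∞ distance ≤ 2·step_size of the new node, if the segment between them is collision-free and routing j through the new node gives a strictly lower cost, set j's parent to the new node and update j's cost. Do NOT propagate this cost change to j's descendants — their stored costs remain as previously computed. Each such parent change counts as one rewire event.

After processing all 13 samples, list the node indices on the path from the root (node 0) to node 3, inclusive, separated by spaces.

1. q=(2,25) nearest=0 d=23 new=(2,6) → add node 1 parent=0 cost=4
2. q=(0,11) nearest=1 d=5 new=(0,10) → add node 2 parent=1 cost=8
3. q=(14,22) nearest=2 d=14 new=(4,14) → add node 3 parent=2 cost=12
4. q=(0,29) nearest=3 d=15 new=(0,18) → add node 4 parent=3 cost=16
5. q=(3,6) nearest=1 d=1 new=(3,6) → blocked by [3,5]×[5,12], reject
6. q=(8,7) nearest=1 d=6 new=(6,7) → blocked by [3,5]×[5,12], reject
7. q=(10,24) nearest=3 d=10 new=(8,18) → add node 5 parent=3 cost=16
8. q=(7,9) nearest=1 d=5 new=(6,9) → blocked by [3,5]×[5,12], reject
9. q=(14,33) nearest=4 d=15 new=(4,22) → add node 6 parent=4 cost=20
10. q=(6,21) nearest=6 d=2 new=(6,21) → add node 7 parent=6 cost=22
11. q=(6,11) nearest=3 d=3 new=(6,11) → add node 8 parent=3 cost=15
12. q=(7,30) nearest=6 d=8 new=(7,26) → add node 9 parent=6 cost=24
13. q=(3,40) nearest=9 d=14 new=(3,30) → add node 10 parent=9 cost=28

Path: 0 1 2 3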